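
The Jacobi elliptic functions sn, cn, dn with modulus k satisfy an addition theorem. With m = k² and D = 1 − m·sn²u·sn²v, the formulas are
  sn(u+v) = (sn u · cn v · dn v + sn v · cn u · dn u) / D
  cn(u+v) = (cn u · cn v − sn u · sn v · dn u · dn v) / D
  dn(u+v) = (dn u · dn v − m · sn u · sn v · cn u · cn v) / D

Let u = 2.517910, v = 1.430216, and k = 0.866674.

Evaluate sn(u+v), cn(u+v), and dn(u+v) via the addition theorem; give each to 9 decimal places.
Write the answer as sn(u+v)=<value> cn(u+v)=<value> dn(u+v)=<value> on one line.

sn u = 0.9834515607121244, cn u = -0.1811712663003894, dn u = 0.5230012770284571
sn v = 0.9259487106389905, cn v = 0.3776492887137365, dn v = 0.596657938073496
m = k² = 0.751123822276
D = 1 − m·sn²u·sn²v = 0.3771387021119204
sn(u+v) = (sn u·cn v·dn v + sn v·cn u·dn u)/D = 0.1338623920040276/0.3771387021119204 = 0.3549420710587861
cn(u+v) = (cn u·cn v − sn u·sn v·dn u·dn v)/D = -0.3525825586123395/0.3771387021119204 = -0.9348882961041387
dn(u+v) = (dn u·dn v − m·sn u·sn v·cn u·cn v)/D = 0.3588510940587933/0.3771387021119204 = 0.9515095959371997

sn(u+v)=0.354942071 cn(u+v)=-0.934888296 dn(u+v)=0.951509596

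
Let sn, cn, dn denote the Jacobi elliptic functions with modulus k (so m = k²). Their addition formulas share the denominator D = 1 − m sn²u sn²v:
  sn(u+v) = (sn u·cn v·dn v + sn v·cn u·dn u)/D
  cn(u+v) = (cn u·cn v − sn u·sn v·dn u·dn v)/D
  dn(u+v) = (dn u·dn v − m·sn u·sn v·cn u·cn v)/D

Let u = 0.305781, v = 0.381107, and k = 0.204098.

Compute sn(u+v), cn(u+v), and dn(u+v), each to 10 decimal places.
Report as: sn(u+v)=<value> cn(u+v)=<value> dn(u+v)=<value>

sn u = 0.3008522833132885, cn u = 0.9536707522123035, dn u = 0.9981130340258692
sn v = 0.371601835049322, cn v = 0.9283921995514485, dn v = 0.9971197572653431
m = k² = 0.041655993604
D = 1 − m·sn²u·sn²v = 0.9994793572541229
sn(u+v) = (sn u·cn v·dn v + sn v·cn u·dn u)/D = 0.6322215231834858/0.9994793572541229 = 0.6325508561981637
cn(u+v) = (cn u·cn v − sn u·sn v·dn u·dn v)/D = 0.7741155800012474/0.9994793572541229 = 0.7745188276103881
dn(u+v) = (dn u·dn v − m·sn u·sn v·cn u·cn v)/D = 0.9911149862879263/0.9994793572541229 = 0.9916312719162344

sn(u+v)=0.6325508562 cn(u+v)=0.7745188276 dn(u+v)=0.9916312719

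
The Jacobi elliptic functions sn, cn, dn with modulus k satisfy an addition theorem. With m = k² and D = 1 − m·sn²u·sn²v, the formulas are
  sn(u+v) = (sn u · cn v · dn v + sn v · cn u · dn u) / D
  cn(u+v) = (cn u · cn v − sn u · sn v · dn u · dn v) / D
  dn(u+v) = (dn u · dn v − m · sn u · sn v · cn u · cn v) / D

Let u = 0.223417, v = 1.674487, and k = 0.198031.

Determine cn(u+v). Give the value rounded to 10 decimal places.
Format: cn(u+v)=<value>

cn(u+v)=-0.3006573809

sn u = 0.2214926186826788, cn u = 0.975162048004889, dn u = 0.999037581599292
sn v = 0.9962867385526185, cn v = -0.08609723912058082, dn v = 0.9803440329249176
m = k² = 0.039216276961
D = 1 − m·sn²u·sn²v = 0.9980903508860495
cn(u+v) = (cn u·cn v − sn u·sn v·dn u·dn v)/D = -0.3000832307902878/0.9980903508860495 = -0.3006573808913096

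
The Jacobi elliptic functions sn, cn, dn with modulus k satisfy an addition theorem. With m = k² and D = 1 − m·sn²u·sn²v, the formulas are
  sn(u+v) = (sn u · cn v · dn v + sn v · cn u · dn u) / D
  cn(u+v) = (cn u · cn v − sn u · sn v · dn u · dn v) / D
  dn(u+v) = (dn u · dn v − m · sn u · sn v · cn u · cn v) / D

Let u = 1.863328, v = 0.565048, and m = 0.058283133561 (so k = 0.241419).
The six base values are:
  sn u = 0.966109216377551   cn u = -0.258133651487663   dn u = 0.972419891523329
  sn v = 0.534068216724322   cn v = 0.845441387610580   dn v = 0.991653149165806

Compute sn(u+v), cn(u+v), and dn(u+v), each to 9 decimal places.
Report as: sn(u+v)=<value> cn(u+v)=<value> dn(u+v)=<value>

m = k² = 0.058283133561
D = 1 − m·sn²u·sn²v = 0.9844836770592991
sn(u+v) = (sn u·cn v·dn v + sn v·cn u·dn u)/D = 0.6759123447250556/0.9844836770592991 = 0.6865653138547089
cn(u+v) = (cn u·cn v − sn u·sn v·dn u·dn v)/D = -0.7157867089045982/0.9844836770592991 = -0.7270681328538509
dn(u+v) = (dn u·dn v − m·sn u·sn v·cn u·cn v)/D = 0.9708661204493596/0.9844836770592991 = 0.9861678187995805

sn(u+v)=0.686565314 cn(u+v)=-0.727068133 dn(u+v)=0.986167819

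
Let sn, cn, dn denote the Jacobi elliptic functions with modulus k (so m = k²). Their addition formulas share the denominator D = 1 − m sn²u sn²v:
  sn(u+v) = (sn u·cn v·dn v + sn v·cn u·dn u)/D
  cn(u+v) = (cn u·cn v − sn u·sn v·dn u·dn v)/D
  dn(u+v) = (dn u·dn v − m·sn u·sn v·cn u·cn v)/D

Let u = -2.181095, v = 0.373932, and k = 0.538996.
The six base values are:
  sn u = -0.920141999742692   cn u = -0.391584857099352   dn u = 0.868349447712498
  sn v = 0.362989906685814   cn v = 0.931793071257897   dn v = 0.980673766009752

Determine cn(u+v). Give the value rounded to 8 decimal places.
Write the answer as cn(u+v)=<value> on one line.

cn(u+v)=-0.08314526

m = k² = 0.290516688016
D = 1 − m·sn²u·sn²v = 0.9675906820299474
cn(u+v) = (cn u·cn v − sn u·sn v·dn u·dn v)/D = -0.08045058056795619/0.9675906820299474 = -0.08314526179517943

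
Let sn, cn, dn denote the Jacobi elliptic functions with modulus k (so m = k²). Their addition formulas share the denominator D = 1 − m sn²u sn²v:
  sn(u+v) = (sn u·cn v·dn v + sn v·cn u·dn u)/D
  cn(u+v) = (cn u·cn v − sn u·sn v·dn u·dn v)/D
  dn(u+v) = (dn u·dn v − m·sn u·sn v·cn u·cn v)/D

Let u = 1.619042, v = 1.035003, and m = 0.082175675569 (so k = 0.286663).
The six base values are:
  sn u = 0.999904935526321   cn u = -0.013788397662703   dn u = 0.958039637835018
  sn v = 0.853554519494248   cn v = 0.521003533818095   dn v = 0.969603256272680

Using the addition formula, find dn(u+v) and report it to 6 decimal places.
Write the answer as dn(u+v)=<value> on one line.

dn(u+v)=0.988598

m = k² = 0.082175675569
D = 1 − m·sn²u·sn²v = 0.9401418569633757
dn(u+v) = (dn u·dn v − m·sn u·sn v·cn u·cn v)/D = 0.9294221867837288/0.9401418569633757 = 0.9885978162760767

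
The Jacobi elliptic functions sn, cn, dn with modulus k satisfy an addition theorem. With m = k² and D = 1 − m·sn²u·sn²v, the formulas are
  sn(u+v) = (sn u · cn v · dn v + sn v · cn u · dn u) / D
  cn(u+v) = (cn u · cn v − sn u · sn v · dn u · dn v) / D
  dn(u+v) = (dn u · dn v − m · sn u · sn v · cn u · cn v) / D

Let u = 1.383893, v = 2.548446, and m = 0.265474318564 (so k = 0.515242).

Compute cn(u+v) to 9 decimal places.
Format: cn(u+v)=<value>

sn u = 0.9645424213615873, cn u = 0.2639278639968243, dn u = 0.8677661376135508
sn v = 0.7293355186127823, cn v = -0.684156196558815, dn v = 0.9267071632540514
m = k² = 0.265474318564
D = 1 − m·sn²u·sn²v = 0.8686228279803225
cn(u+v) = (cn u·cn v − sn u·sn v·dn u·dn v)/D = -0.7462779622171898/0.8686228279803225 = -0.8591507593144854

cn(u+v)=-0.859150759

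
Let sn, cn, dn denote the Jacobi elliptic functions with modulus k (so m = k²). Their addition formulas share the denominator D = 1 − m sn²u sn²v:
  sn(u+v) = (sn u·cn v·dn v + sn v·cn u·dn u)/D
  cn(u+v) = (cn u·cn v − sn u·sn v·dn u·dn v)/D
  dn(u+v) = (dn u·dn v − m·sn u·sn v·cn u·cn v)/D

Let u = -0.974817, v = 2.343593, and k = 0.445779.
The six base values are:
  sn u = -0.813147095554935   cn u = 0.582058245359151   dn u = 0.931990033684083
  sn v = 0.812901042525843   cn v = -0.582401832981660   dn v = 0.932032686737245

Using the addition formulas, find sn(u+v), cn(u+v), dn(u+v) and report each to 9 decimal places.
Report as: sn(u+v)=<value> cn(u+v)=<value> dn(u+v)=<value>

m = k² = 0.198718916841
D = 1 − m·sn²u·sn²v = 0.9131733984982602
sn(u+v) = (sn u·cn v·dn v + sn v·cn u·dn u)/D = 0.8823669577987086/0.9131733984982602 = 0.9662644129250658
cn(u+v) = (cn u·cn v − sn u·sn v·dn u·dn v)/D = 0.2351897266249408/0.9131733984982602 = 0.2575521001944615
dn(u+v) = (dn u·dn v − m·sn u·sn v·cn u·cn v)/D = 0.8241169703702619/0.9131733984982602 = 0.9024758843452359

sn(u+v)=0.966264413 cn(u+v)=0.257552100 dn(u+v)=0.902475884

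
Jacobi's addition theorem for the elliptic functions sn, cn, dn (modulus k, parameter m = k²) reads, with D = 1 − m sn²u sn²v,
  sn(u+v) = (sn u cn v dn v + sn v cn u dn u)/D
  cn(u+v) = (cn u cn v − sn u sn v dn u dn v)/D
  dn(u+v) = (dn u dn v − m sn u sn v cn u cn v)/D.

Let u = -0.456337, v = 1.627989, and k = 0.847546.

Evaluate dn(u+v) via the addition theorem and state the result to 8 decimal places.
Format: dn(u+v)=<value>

dn(u+v)=0.68881454

sn u = -0.4309019519799674, cn u = 0.9023987520934711, dn u = 0.9309254650055577
sn v = 0.9666327764993856, cn v = 0.2561661089939276, dn v = 0.5734140232273563
m = k² = 0.718334222116
D = 1 − m·sn²u·sn²v = 0.8753746146618953
dn(u+v) = (dn u·dn v − m·sn u·sn v·cn u·cn v)/D = 0.6029707659155316/0.8753746146618953 = 0.6888145438720804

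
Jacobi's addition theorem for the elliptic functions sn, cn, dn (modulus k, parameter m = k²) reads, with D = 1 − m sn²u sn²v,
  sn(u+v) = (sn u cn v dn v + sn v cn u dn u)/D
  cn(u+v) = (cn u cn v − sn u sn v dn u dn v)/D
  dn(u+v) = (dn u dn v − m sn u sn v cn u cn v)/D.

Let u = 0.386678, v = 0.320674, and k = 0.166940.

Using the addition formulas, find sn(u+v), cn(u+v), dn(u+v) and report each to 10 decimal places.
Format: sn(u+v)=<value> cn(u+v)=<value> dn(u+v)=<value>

sn(u+v)=0.6486928389 cn(u+v)=0.7610503273 dn(u+v)=0.9941190438

sn u = 0.3768724209126447, cn u = 0.9262651771255586, dn u = 0.9980188838211342
sn v = 0.3150638916930736, cn v = 0.9490704632171497, dn v = 0.9986158321386686
m = k² = 0.0278689636
D = 1 − m·sn²u·sn²v = 0.9996070775896693
sn(u+v) = (sn u·cn v·dn v + sn v·cn u·dn u)/D = 0.648437952967137/0.9996070775896693 = 0.6486928389209701
cn(u+v) = (cn u·cn v − sn u·sn v·dn u·dn v)/D = 0.7607512936033354/0.9996070775896693 = 0.7610503273323338
dn(u+v) = (dn u·dn v − m·sn u·sn v·cn u·cn v)/D = 0.9937284321522713/0.9996070775896693 = 0.994119043803118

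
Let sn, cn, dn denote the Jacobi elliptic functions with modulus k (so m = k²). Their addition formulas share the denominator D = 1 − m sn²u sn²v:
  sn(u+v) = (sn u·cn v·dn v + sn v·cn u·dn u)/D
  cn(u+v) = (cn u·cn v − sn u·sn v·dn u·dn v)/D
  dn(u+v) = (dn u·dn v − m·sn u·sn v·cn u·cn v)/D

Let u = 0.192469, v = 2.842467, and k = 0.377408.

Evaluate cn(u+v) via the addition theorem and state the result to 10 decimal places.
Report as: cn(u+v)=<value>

cn(u+v)=-0.9740740153

sn u = 0.1911180170912698, cn u = 0.9815670652294224, dn u = 0.9973952775907314
sn v = 0.4070727705384241, cn v = -0.9133957299474152, dn v = 0.9881280528059649
m = k² = 0.142436798464
D = 1 − m·sn²u·sn²v = 0.9991378763256867
cn(u+v) = (cn u·cn v − sn u·sn v·dn u·dn v)/D = -0.9732342429809906/0.9991378763256867 = -0.974074015250071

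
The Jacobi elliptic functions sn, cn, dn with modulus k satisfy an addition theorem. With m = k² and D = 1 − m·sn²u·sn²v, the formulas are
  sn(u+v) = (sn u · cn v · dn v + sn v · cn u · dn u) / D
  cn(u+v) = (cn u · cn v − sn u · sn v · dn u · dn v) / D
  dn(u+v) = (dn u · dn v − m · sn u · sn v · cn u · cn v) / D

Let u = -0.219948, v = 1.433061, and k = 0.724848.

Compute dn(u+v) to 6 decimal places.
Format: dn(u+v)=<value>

sn u = -0.2172793285530982, cn u = 0.9761094679304749, dn u = 0.9875198664561343
sn v = 0.9521893620455884, cn v = 0.3055084594691534, dn v = 0.723625757858756
m = k² = 0.525404623104
D = 1 − m·sn²u·sn²v = 0.9775106262877889
dn(u+v) = (dn u·dn v − m·sn u·sn v·cn u·cn v)/D = 0.7470106600571979/0.9775106262877889 = 0.7641969713352973

dn(u+v)=0.764197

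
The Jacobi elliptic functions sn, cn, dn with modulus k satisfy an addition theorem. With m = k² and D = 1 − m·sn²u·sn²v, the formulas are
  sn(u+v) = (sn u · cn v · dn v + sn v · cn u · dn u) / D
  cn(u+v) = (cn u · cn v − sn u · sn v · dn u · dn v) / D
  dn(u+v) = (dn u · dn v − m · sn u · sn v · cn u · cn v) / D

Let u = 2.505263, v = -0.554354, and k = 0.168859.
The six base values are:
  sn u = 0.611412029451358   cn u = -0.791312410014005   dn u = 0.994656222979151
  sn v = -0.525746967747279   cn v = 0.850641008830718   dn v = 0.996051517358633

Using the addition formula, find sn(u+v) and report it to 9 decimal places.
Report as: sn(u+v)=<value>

m = k² = 0.028513361881
D = 1 − m·sn²u·sn²v = 0.9970537476802772
sn(u+v) = (sn u·cn v·dn v + sn v·cn u·dn u)/D = 0.9318454987518766/0.9970537476802772 = 0.9345990634104605

sn(u+v)=0.934599063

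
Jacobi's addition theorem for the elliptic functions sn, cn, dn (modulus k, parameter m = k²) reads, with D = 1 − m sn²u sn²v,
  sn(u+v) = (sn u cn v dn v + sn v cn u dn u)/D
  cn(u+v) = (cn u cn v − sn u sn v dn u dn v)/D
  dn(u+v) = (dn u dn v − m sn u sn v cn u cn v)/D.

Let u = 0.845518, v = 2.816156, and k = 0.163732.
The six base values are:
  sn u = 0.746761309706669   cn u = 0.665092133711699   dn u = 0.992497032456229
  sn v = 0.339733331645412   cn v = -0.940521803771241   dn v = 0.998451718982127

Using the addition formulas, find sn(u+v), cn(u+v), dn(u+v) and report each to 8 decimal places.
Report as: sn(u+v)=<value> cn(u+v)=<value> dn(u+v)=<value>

m = k² = 0.026808167824
D = 1 − m·sn²u·sn²v = 0.9982745313728348
sn(u+v) = (sn u·cn v·dn v + sn v·cn u·dn u)/D = -0.4769992249447421/0.9982745313728348 = -0.477823694739331
cn(u+v) = (cn u·cn v − sn u·sn v·dn u·dn v)/D = -0.8769400090027643/0.9982745313728348 = -0.8784557568515643
dn(u+v) = (dn u·dn v − m·sn u·sn v·cn u·cn v)/D = 0.995214762849126/0.9982745313728348 = 0.9969349428162802

sn(u+v)=-0.47782369 cn(u+v)=-0.87845576 dn(u+v)=0.99693494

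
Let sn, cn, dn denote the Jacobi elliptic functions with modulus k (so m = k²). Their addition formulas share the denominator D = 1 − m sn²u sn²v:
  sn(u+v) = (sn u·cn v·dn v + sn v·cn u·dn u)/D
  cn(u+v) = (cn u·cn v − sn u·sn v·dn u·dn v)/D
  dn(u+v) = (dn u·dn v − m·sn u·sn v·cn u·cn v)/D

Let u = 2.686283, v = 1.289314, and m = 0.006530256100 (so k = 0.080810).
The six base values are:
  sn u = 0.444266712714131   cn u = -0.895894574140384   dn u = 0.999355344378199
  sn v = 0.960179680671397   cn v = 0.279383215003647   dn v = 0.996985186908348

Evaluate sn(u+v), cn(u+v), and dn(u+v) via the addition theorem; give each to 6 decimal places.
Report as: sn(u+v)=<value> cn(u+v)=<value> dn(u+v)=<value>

sn(u+v)=-0.736794 cn(u+v)=-0.676117 dn(u+v)=0.998226

m = k² = 0.0065302561
D = 1 − m·sn²u·sn²v = 0.9988117090635095
sn(u+v) = (sn u·cn v·dn v + sn v·cn u·dn u)/D = -0.7359187586862675/0.9988117090635095 = -0.7367942846567832
cn(u+v) = (cn u·cn v − sn u·sn v·dn u·dn v)/D = -0.675313564780119/0.9988117090635095 = -0.6761169884695245
dn(u+v) = (dn u·dn v − m·sn u·sn v·cn u·cn v)/D = 0.9970397170855608/0.9988117090635095 = 0.9982258998749522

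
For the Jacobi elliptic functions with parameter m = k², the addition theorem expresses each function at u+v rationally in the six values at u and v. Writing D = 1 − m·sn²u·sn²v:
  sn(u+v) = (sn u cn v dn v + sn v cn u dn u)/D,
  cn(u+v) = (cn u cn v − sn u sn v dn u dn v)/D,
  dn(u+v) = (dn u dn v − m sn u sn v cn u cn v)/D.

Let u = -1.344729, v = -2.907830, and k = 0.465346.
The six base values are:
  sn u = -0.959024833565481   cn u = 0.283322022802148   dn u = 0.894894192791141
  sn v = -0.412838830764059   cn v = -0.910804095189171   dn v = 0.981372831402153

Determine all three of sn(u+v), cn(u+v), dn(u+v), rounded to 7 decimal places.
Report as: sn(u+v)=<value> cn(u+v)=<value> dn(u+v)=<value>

sn(u+v)=0.7789831 cn(u+v)=-0.6270449 dn(u+v)=0.9319851

m = k² = 0.216546899716
D = 1 − m·sn²u·sn²v = 0.9660552389774927
sn(u+v) = (sn u·cn v·dn v + sn v·cn u·dn u)/D = 0.7525407249823564/0.9660552389774927 = 0.7789831208605342
cn(u+v) = (cn u·cn v − sn u·sn v·dn u·dn v)/D = -0.6057600036308851/0.9660552389774927 = -0.6270448926627043
dn(u+v) = (dn u·dn v − m·sn u·sn v·cn u·cn v)/D = 0.9003490526551662/0.9660552389774927 = 0.9319850628915669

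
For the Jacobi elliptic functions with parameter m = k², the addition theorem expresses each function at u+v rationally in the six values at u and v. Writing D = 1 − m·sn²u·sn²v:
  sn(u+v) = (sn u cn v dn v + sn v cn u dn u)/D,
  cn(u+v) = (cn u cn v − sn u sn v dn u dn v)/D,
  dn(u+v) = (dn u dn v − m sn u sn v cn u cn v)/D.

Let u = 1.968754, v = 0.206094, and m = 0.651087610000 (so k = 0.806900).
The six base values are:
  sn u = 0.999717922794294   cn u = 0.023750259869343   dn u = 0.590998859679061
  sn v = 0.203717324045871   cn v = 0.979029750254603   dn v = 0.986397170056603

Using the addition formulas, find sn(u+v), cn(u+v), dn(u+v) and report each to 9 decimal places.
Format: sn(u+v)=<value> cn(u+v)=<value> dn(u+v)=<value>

m = k² = 0.65108761
D = 1 − m·sn²u·sn²v = 0.9729946187493202
sn(u+v) = (sn u·cn v·dn v + sn v·cn u·dn u)/D = 0.9682992227203603/0.9729946187493202 = 0.9951742836615116
cn(u+v) = (cn u·cn v − sn u·sn v·dn u·dn v)/D = -0.09547326010083148/0.9729946187493202 = -0.09812311215405495
dn(u+v) = (dn u·dn v − m·sn u·sn v·cn u·cn v)/D = 0.5798763499482658/0.9729946187493202 = 0.5959707677454932

sn(u+v)=0.995174284 cn(u+v)=-0.098123112 dn(u+v)=0.595970768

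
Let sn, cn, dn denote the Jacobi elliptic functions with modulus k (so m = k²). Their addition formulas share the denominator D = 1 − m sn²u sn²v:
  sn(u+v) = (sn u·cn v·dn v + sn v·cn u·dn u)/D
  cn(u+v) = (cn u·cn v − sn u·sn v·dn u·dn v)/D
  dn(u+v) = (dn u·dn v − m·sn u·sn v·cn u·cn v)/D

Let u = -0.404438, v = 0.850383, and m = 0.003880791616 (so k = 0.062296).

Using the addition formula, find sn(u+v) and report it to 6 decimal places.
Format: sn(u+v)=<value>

sn(u+v)=0.431261

sn u = -0.3934640940270039, cn u = 0.9193399842884617, dn u = 0.9996995544426368
sn v = 0.7513061367478256, cn v = 0.6599538536027027, dn v = 0.9989041219399314
m = k² = 0.003880791616
D = 1 − m·sn²u·sn²v = 0.9996608714063946
sn(u+v) = (sn u·cn v·dn v + sn v·cn u·dn u)/D = 0.4311146719886468/0.9996608714063946 = 0.431260924899585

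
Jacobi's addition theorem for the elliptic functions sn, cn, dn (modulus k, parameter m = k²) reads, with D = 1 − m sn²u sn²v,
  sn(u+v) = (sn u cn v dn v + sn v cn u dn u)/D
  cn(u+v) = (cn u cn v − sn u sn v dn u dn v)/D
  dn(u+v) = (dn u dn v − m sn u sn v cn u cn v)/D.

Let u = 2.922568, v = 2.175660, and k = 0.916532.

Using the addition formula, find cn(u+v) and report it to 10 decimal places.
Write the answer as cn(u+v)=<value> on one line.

cn(u+v)=-0.9315562126

sn u = 0.9724457011091497, cn u = -0.233129488470108, dn u = 0.453458083844764
sn v = 0.9972767556070882, cn v = 0.07375006932742572, dn v = 0.4056329401949789
m = k² = 0.840030907024
D = 1 − m·sn²u·sn²v = 0.2099449013681174
cn(u+v) = (cn u·cn v − sn u·sn v·dn u·dn v)/D = -0.1955754771776426/0.2099449013681174 = -0.9315562126213322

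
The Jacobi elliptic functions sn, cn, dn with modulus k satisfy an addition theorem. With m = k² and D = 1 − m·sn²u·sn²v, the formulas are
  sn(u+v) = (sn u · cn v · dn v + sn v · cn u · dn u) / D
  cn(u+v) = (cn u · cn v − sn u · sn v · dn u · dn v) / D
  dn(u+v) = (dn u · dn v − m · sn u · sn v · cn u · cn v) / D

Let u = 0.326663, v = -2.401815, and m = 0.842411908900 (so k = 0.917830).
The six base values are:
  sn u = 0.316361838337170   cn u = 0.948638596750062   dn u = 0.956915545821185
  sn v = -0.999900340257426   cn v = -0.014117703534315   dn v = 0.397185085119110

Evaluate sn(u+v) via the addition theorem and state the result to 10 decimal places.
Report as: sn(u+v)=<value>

sn(u+v)=-0.9931706496

m = k² = 0.8424119089
D = 1 − m·sn²u·sn²v = 0.9157041661484891
sn(u+v) = (sn u·cn v·dn v + sn v·cn u·dn u)/D = -0.9094505015640525/0.9157041661484891 = -0.9931706496315945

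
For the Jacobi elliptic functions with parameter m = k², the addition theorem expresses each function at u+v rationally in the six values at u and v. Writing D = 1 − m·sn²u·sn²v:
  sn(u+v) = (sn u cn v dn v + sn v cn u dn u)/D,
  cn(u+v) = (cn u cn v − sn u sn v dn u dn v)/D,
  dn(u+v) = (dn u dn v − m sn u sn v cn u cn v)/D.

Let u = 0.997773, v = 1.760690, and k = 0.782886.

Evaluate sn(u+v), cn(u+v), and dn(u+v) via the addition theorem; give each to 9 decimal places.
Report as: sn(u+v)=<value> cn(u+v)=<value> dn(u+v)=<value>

sn u = 0.7928270150947374, cn u = 0.6094467360942783, dn u = 0.7840535619749932
sn v = 0.9919617500171889, cn v = 0.1265380832114822, dn v = 0.6300026699865657
m = k² = 0.612910488996
D = 1 − m·sn²u·sn²v = 0.6209087276311684
sn(u+v) = (sn u·cn v·dn v + sn v·cn u·dn u)/D = 0.5372015345353224/0.6209087276311684 = 0.8651859937366354
cn(u+v) = (cn u·cn v − sn u·sn v·dn u·dn v)/D = -0.3113553586201005/0.6209087276311684 = -0.5014510905780849
dn(u+v) = (dn u·dn v − m·sn u·sn v·cn u·cn v)/D = 0.4567828532770632/0.6209087276311684 = 0.7356682761083701

sn(u+v)=0.865185994 cn(u+v)=-0.501451091 dn(u+v)=0.735668276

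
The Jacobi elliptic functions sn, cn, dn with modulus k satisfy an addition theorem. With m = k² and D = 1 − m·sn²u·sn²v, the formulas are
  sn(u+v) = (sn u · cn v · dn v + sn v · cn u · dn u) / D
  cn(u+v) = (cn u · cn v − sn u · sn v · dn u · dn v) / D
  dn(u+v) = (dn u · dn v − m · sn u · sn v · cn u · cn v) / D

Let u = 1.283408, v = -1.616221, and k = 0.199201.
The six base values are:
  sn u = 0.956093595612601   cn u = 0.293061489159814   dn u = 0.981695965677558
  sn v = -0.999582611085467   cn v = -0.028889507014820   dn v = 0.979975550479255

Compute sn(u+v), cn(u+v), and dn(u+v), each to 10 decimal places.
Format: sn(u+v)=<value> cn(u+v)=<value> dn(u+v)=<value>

sn(u+v)=-0.3264776252 cn(u+v)=0.9452049303 dn(u+v)=0.9978830051

m = k² = 0.039681038401
D = 1 − m·sn²u·sn²v = 0.9637572426303902
sn(u+v) = (sn u·cn v·dn v + sn v·cn u·dn u)/D = -0.3146451758101054/0.9637572426303902 = -0.3264776251655882
cn(u+v) = (cn u·cn v − sn u·sn v·dn u·dn v)/D = 0.9109480973480106/0.9637572426303902 = 0.9452049303014864
dn(u+v) = (dn u·dn v − m·sn u·sn v·cn u·cn v)/D = 0.9617169734181126/0.9637572426303902 = 0.9978830050535246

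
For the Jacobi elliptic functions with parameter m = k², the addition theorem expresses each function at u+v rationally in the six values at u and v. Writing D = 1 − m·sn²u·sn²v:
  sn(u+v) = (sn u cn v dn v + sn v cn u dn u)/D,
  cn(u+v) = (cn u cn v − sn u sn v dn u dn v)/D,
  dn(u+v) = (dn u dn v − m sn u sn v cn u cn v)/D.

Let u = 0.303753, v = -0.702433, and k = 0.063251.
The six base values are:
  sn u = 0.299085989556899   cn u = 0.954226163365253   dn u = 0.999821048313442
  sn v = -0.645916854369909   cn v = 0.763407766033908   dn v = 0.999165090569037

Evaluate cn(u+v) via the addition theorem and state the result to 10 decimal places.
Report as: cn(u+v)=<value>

m = k² = 0.004000689001
D = 1 − m·sn²u·sn²v = 0.9998506930015025
cn(u+v) = (cn u·cn v − sn u·sn v·dn u·dn v)/D = 0.9214525116527671/0.9998506930015025 = 0.921590111506161

cn(u+v)=0.9215901115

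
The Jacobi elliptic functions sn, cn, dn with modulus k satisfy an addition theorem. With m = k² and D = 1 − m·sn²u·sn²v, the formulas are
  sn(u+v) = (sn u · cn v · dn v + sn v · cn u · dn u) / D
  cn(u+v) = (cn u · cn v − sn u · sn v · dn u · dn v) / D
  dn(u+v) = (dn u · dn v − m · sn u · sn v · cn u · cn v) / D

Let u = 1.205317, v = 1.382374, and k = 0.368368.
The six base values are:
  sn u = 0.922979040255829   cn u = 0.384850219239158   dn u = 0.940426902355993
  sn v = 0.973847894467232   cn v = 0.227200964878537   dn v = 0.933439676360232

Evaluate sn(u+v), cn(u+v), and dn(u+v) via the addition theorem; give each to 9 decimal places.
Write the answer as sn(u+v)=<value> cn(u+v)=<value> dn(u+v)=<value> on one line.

sn(u+v)=0.615701788 cn(u+v)=-0.787979257 dn(u+v)=0.973940227

m = k² = 0.135694983424
D = 1 − m·sn²u·sn²v = 0.8903699204591882
sn(u+v) = (sn u·cn v·dn v + sn v·cn u·dn u)/D = 0.5482023515865099/0.8903699204591882 = 0.6157017875264551
cn(u+v) = (cn u·cn v − sn u·sn v·dn u·dn v)/D = -0.7015930280251663/0.8903699204591882 = -0.7879792566030707
dn(u+v) = (dn u·dn v − m·sn u·sn v·cn u·cn v)/D = 0.8671670827054247/0.8903699204591882 = 0.9739402272913744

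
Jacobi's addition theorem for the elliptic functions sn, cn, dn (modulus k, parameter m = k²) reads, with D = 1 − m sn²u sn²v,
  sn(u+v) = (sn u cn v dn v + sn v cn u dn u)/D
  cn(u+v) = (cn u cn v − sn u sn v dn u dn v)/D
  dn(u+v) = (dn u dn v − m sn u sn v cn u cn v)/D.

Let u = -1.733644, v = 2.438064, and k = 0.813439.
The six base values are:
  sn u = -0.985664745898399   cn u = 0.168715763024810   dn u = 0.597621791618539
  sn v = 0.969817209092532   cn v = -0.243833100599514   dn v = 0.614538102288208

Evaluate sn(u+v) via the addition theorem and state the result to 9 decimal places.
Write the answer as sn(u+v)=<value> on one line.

sn(u+v)=0.620887572

m = k² = 0.661683006721
D = 1 − m·sn²u·sn²v = 0.3953720758156429
sn(u+v) = (sn u·cn v·dn v + sn v·cn u·dn u)/D = 0.2454816082187616/0.3953720758156429 = 0.6208875720733161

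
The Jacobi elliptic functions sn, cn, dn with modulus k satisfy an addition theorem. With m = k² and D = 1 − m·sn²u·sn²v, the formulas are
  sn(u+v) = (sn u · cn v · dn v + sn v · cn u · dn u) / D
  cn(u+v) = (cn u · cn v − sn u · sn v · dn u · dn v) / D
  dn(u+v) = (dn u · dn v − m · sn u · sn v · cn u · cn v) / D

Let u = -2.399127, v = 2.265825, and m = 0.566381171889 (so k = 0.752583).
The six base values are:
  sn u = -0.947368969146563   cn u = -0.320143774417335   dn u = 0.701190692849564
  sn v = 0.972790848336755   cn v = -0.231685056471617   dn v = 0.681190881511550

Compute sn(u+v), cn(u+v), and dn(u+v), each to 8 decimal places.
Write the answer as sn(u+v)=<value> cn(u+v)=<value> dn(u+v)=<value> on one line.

sn(u+v)=-0.13268685 cn(u+v)=0.99115801 dn(u+v)=0.99500171

m = k² = 0.566381171889
D = 1 − m·sn²u·sn²v = 0.5189545944295956
sn(u+v) = (sn u·cn v·dn v + sn v·cn u·dn u)/D = -0.06885844813067199/0.5189545944295956 = -0.1326868455733727
cn(u+v) = (cn u·cn v − sn u·sn v·dn u·dn v)/D = 0.5143660031540008/0.5189545944295956 = 0.9911580101133159
dn(u+v) = (dn u·dn v − m·sn u·sn v·cn u·cn v)/D = 0.5163607099218171/0.5189545944295956 = 0.9950017120271775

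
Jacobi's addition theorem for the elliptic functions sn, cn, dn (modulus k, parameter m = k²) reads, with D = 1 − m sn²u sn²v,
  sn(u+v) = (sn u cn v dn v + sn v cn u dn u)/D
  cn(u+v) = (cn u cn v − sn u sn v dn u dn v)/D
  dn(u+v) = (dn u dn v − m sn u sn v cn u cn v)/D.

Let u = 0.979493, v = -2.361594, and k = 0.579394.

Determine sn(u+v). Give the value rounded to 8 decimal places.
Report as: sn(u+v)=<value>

sn(u+v)=-0.95826677

sn u = 0.8053938567925335, cn u = 0.5927400234848731, dn u = 0.8844471531458972
sn v = -0.8672825685537157, cn v = -0.4978161772008513, dn v = 0.8645781872623963
m = k² = 0.335697407236
D = 1 − m·sn²u·sn²v = 0.8362105790384892
sn(u+v) = (sn u·cn v·dn v + sn v·cn u·dn u)/D = -0.8013128088661735/0.8362105790384892 = -0.9582667679085779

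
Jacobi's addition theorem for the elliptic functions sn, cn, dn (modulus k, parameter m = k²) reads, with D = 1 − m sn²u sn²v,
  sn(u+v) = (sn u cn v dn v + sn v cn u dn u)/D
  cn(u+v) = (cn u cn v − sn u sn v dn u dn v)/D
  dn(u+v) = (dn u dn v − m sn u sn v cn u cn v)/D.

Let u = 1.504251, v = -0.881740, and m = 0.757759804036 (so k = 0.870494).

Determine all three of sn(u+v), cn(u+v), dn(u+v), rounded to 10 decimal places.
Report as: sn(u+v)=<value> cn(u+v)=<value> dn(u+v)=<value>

sn(u+v)=0.5601835760 cn(u+v)=0.8283684936 dn(u+v)=0.8730467918

sn u = 0.9406449056680585, cn u = 0.339392341458568, dn u = 0.5740421559822851
sn v = -0.7233280523312169, cn v = 0.6905045464808529, dn v = 0.7768767213174086
m = k² = 0.757759804036
D = 1 − m·sn²u·sn²v = 0.649204837014426
sn(u+v) = (sn u·cn v·dn v + sn v·cn u·dn u)/D = 0.3636738871238601/0.649204837014426 = 0.5601835759516667
cn(u+v) = (cn u·cn v − sn u·sn v·dn u·dn v)/D = 0.5377808328930563/0.649204837014426 = 0.8283684936270834
dn(u+v) = (dn u·dn v − m·sn u·sn v·cn u·cn v)/D = 0.5667862001731455/0.649204837014426 = 0.8730467917948536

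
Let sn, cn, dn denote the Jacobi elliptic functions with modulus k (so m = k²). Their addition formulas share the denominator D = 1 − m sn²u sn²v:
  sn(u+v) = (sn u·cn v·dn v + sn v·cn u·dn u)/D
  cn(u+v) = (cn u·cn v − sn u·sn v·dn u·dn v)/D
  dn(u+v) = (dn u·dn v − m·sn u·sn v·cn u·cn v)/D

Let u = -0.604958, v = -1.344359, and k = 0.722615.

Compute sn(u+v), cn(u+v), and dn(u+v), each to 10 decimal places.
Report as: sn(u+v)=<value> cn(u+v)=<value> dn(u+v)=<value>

sn(u+v)=-0.9986194209 cn(u+v)=-0.0525285839 dn(u+v)=0.6922921112

sn u = -0.5540098335156649, cn u = 0.8325101226819679, dn u = 0.9163685036877795
sn v = -0.9307357442891151, cn v = 0.3656924586351035, dn v = 0.7400393169911897
m = k² = 0.522172438225
D = 1 − m·sn²u·sn²v = 0.8611641327047501
sn(u+v) = (sn u·cn v·dn v + sn v·cn u·dn u)/D = -0.8599752275321927/0.8611641327047501 = -0.9986194209356777
cn(u+v) = (cn u·cn v − sn u·sn v·dn u·dn v)/D = -0.04523573242557162/0.8611641327047501 = -0.05252858393381402
dn(u+v) = (dn u·dn v − m·sn u·sn v·cn u·cn v)/D = 0.5961771354935758/0.8611641327047501 = 0.6922921111694452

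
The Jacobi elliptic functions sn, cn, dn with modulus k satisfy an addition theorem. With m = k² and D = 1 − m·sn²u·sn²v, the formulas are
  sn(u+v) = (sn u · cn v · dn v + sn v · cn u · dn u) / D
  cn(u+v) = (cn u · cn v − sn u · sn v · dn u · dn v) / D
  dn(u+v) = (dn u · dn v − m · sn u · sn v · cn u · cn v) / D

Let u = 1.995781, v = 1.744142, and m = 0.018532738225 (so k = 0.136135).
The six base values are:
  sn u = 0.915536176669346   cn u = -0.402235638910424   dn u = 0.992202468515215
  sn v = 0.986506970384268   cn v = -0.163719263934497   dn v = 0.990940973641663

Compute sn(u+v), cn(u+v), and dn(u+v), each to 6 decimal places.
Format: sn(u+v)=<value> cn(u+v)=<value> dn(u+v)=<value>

m = k² = 0.018532738225
D = 1 − m·sn²u·sn²v = 0.9848821188315417
sn(u+v) = (sn u·cn v·dn v + sn v·cn u·dn u)/D = -0.5422471798641192/0.9848821188315417 = -0.5505706413955794
cn(u+v) = (cn u·cn v − sn u·sn v·dn u·dn v)/D = -0.8221683428127822/0.9848821188315417 = -0.8347885773255767
dn(u+v) = (dn u·dn v − m·sn u·sn v·cn u·cn v)/D = 0.9821117909041183/0.9848821188315417 = 0.9971871477058492

sn(u+v)=-0.550571 cn(u+v)=-0.834789 dn(u+v)=0.997187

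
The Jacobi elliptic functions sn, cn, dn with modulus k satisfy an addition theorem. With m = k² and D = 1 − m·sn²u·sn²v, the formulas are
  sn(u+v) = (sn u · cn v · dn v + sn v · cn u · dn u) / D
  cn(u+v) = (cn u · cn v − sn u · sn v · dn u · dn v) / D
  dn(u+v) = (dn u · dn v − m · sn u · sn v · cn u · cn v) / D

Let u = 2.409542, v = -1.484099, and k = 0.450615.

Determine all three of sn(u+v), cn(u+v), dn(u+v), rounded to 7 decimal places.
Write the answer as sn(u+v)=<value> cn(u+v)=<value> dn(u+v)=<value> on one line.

sn(u+v)=0.7851434 cn(u+v)=0.6193139 dn(u+v)=0.9353221

sn u = 0.7777549822673025, cn u = -0.6285675680134858, dn u = 0.9365746836128558
sn v = -0.9875064035919278, cn v = 0.1575788782322576, dn v = 0.8955379241061371
m = k² = 0.203053878225
D = 1 − m·sn²u·sn²v = 0.8802220892609075
sn(u+v) = (sn u·cn v·dn v + sn v·cn u·dn u)/D = 0.6911006049145615/0.8802220892609075 = 0.7851434465759149
cn(u+v) = (cn u·cn v − sn u·sn v·dn u·dn v)/D = 0.5451338187175367/0.8802220892609075 = 0.6193139497047467
dn(u+v) = (dn u·dn v − m·sn u·sn v·cn u·cn v)/D = 0.8232911536883739/0.8802220892609075 = 0.935322078067438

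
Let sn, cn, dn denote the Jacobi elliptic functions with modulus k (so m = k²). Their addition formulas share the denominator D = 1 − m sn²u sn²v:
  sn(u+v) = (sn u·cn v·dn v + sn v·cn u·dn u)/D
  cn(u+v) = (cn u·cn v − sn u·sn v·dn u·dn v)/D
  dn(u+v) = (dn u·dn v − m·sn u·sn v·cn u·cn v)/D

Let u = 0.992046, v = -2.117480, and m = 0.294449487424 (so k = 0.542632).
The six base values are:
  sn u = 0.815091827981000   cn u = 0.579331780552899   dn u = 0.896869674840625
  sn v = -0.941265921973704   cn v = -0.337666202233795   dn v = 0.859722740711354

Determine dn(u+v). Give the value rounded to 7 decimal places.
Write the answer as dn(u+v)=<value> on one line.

m = k² = 0.294449487424
D = 1 − m·sn²u·sn²v = 0.8266800513344535
dn(u+v) = (dn u·dn v − m·sn u·sn v·cn u·cn v)/D = 0.7268671565222287/0.8266800513344535 = 0.8792605498933915

dn(u+v)=0.8792605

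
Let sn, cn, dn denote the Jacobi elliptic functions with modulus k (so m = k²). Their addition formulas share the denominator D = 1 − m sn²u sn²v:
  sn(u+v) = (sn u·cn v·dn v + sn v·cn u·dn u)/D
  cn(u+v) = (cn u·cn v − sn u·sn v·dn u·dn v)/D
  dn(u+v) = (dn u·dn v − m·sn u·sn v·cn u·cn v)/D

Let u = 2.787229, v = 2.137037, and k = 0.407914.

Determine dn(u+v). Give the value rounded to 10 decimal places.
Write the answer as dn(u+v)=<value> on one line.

dn(u+v)=0.9130222021

sn u = 0.4755872651082586, cn u = -0.8796685473897807, dn u = 0.9810017854104466
sn v = 0.8987259529727313, cn v = -0.4385107312863119, dn v = 0.930377512034072
m = k² = 0.166393831396
D = 1 − m·sn²u·sn²v = 0.9696014952303703
dn(u+v) = (dn u·dn v − m·sn u·sn v·cn u·cn v)/D = 0.8852676922867859/0.9696014952303703 = 0.9130222020505988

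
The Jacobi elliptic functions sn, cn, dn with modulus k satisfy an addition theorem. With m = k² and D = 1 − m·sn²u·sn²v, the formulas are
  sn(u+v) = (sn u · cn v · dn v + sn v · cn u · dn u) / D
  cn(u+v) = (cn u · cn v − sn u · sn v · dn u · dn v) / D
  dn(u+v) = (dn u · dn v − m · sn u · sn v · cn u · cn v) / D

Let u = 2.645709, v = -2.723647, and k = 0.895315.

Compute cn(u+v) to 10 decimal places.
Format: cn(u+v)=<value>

cn(u+v)=0.9969692865

sn u = 0.9847560994254452, cn u = -0.1739408653663153, dn u = 0.4718722971568122
sn v = -0.9776011090576245, cn v = -0.2104663193228374, dn v = 0.4836510025204462
m = k² = 0.801588949225
D = 1 − m·sn²u·sn²v = 0.2570964196196346
cn(u+v) = (cn u·cn v − sn u·sn v·dn u·dn v)/D = 0.2563172340181668/0.2570964196196346 = 0.9969692864543949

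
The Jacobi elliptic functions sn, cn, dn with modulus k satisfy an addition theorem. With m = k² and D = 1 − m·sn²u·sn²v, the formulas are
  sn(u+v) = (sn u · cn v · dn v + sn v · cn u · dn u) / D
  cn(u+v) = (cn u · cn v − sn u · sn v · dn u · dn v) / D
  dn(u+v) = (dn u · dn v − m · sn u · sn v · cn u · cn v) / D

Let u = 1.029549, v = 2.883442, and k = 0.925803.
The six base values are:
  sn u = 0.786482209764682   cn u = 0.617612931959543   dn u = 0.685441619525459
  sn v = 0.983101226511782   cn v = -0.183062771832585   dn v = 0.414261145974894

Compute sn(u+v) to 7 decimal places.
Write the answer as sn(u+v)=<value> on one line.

m = k² = 0.857111194809
D = 1 − m·sn²u·sn²v = 0.4875972522183497
sn(u+v) = (sn u·cn v·dn v + sn v·cn u·dn u)/D = 0.3565402194051874/0.4875972522183497 = 0.7312186805464727

sn(u+v)=0.7312187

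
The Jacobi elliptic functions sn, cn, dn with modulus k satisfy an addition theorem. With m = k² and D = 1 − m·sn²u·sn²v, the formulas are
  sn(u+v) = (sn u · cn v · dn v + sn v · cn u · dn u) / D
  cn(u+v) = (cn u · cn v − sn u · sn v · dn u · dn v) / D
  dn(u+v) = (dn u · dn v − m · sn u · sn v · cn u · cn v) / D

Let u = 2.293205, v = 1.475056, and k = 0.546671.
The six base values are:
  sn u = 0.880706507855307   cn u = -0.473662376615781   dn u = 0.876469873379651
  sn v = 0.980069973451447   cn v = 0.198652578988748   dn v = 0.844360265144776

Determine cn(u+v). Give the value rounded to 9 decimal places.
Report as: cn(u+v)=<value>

cn(u+v)=-0.942792458

m = k² = 0.298849182241
D = 1 − m·sn²u·sn²v = 0.7773469490498749
cn(u+v) = (cn u·cn v − sn u·sn v·dn u·dn v)/D = -0.7328768409792253/0.7773469490498749 = -0.9427924582131519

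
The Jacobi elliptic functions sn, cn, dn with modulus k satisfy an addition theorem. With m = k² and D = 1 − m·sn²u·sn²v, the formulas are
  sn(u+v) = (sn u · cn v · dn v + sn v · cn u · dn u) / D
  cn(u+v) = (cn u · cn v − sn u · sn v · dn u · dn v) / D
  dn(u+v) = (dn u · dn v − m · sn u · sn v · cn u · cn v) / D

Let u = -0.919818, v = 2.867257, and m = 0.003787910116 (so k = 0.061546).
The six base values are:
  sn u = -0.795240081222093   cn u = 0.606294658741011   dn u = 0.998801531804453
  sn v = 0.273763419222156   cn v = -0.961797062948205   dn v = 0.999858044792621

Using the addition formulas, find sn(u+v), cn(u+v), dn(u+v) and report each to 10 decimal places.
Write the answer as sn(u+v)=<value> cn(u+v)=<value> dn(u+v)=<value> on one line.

m = k² = 0.003787910116
D = 1 − m·sn²u·sn²v = 0.9998204658706761
sn(u+v) = (sn u·cn v·dn v + sn v·cn u·dn u)/D = 0.9305333741839556/0.9998204658706761 = 0.9307004666819027
cn(u+v) = (cn u·cn v − sn u·sn v·dn u·dn v)/D = -0.3657165617027458/0.9998204658706761 = -0.3657822320973076
dn(u+v) = (dn u·dn v − m·sn u·sn v·cn u·cn v)/D = 0.9981788625002354/0.9998204658706761 = 0.9983581018528049

sn(u+v)=0.9307004667 cn(u+v)=-0.3657822321 dn(u+v)=0.9983581019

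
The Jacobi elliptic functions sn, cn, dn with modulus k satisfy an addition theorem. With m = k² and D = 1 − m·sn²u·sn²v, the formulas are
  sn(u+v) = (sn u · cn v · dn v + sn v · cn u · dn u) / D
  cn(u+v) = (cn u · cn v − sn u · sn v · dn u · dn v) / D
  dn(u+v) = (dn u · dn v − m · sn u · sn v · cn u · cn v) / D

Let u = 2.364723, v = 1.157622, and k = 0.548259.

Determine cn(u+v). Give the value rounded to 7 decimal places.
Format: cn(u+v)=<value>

cn(u+v)=-0.9956006

sn u = 0.8499369081386684, cn u = -0.5268844770760291, dn u = 0.8847923250718069
sn v = 0.8904588773914635, cn v = 0.4550637182579321, dn v = 0.8727306089201986
m = k² = 0.300587931081
D = 1 − m·sn²u·sn²v = 0.8278239847498419
cn(u+v) = (cn u·cn v − sn u·sn v·dn u·dn v)/D = -0.8241820281593519/0.8278239847498419 = -0.9956005664759875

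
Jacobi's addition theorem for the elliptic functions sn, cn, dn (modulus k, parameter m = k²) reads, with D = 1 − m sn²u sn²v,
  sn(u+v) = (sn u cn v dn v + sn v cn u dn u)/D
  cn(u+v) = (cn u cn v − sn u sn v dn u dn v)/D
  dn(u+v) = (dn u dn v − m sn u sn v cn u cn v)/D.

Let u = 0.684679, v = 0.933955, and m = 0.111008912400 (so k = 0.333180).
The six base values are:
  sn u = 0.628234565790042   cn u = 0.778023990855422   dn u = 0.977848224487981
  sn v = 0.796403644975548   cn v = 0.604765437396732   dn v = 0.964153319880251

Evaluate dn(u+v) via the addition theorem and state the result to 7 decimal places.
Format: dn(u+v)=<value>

dn(u+v)=0.9428633

m = k² = 0.1110089124
D = 1 − m·sn²u·sn²v = 0.9722113159210505
dn(u+v) = (dn u·dn v − m·sn u·sn v·cn u·cn v)/D = 0.9166623954656267/0.9722113159210505 = 0.9428633265775167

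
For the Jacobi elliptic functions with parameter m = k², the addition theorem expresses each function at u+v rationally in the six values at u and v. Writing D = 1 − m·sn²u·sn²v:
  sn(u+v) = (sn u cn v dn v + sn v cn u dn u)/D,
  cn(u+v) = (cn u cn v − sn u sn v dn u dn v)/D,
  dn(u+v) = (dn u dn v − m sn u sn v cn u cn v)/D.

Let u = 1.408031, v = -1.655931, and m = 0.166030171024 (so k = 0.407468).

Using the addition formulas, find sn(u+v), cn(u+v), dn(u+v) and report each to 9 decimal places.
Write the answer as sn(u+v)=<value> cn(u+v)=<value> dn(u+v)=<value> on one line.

sn(u+v)=-0.244965188 cn(u+v)=0.969531875 dn(u+v)=0.995005965

sn u = 0.9770184230369076, cn u = 0.2131548757276602, dn u = 0.9173404002714705
sn v = -0.9999290915005878, cn v = -0.0119084831447612, dn v = 0.9132323768032793
m = k² = 0.166030171024
D = 1 − m·sn²u·sn²v = 0.8415358852659007
sn(u+v) = (sn u·cn v·dn v + sn v·cn u·dn u)/D = -0.2061469967217608/0.8415358852659007 = -0.2449651884501923
cn(u+v) = (cn u·cn v − sn u·sn v·dn u·dn v)/D = 0.8158958646376763/0.8415358852659007 = 0.9695318749002334
dn(u+v) = (dn u·dn v − m·sn u·sn v·cn u·cn v)/D = 0.8373332258056352/0.8415358852659007 = 0.9950059652430181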